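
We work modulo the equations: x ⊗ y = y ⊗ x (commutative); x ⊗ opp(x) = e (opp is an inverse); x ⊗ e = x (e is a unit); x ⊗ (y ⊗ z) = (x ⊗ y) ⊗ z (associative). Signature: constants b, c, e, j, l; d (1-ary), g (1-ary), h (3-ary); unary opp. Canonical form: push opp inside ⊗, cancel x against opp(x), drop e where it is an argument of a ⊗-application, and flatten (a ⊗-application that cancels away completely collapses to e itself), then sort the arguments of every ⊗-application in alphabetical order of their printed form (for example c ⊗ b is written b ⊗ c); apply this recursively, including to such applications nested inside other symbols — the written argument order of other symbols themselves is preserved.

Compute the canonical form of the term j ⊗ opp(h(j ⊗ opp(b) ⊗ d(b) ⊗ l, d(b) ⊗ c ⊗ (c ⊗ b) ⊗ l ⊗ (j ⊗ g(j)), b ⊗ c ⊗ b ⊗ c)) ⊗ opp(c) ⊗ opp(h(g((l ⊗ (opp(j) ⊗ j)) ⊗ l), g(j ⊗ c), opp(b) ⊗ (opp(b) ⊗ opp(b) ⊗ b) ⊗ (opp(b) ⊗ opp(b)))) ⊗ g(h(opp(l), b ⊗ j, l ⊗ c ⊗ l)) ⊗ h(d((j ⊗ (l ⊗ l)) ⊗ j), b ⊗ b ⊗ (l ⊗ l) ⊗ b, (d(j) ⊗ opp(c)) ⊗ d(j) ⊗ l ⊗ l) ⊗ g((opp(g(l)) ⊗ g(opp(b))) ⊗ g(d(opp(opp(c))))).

Answer: g(g(d(c)) ⊗ g(opp(b)) ⊗ opp(g(l))) ⊗ g(h(opp(l), b ⊗ j, c ⊗ l ⊗ l)) ⊗ h(d(j ⊗ j ⊗ l ⊗ l), b ⊗ b ⊗ b ⊗ l ⊗ l, d(j) ⊗ d(j) ⊗ l ⊗ l ⊗ opp(c)) ⊗ j ⊗ opp(c) ⊗ opp(h(d(b) ⊗ j ⊗ l ⊗ opp(b), b ⊗ c ⊗ c ⊗ d(b) ⊗ g(j) ⊗ j ⊗ l, b ⊗ b ⊗ c ⊗ c)) ⊗ opp(h(g(l ⊗ l), g(c ⊗ j), opp(b) ⊗ opp(b) ⊗ opp(b) ⊗ opp(b)))

Derivation:
Push opp inside:  distribute opp over ⊗ and collapse double opp
Combine occurrences:  j ⊗ opp(h(d(b) ⊗ j ⊗ l ⊗ opp(b), b ⊗ c ⊗ c ⊗ d(b) ⊗ g(j) ⊗ j ⊗ l, b ⊗ b ⊗ c ⊗ c)) ⊗ opp(c) ⊗ opp(h(g(l ⊗ l), g(c ⊗ j), opp(b) ⊗ opp(b) ⊗ opp(b) ⊗ opp(b))) ⊗ g(h(opp(l), b ⊗ j, c ⊗ l ⊗ l)) ⊗ h(d(j ⊗ j ⊗ l ⊗ l), b ⊗ b ⊗ b ⊗ l ⊗ l, d(j) ⊗ d(j) ⊗ l ⊗ l ⊗ opp(c)) ⊗ g(g(d(c)) ⊗ g(opp(b)) ⊗ opp(g(l)))
Sort arguments:  g(g(d(c)) ⊗ g(opp(b)) ⊗ opp(g(l))) ⊗ g(h(opp(l), b ⊗ j, c ⊗ l ⊗ l)) ⊗ h(d(j ⊗ j ⊗ l ⊗ l), b ⊗ b ⊗ b ⊗ l ⊗ l, d(j) ⊗ d(j) ⊗ l ⊗ l ⊗ opp(c)) ⊗ j ⊗ opp(c) ⊗ opp(h(d(b) ⊗ j ⊗ l ⊗ opp(b), b ⊗ c ⊗ c ⊗ d(b) ⊗ g(j) ⊗ j ⊗ l, b ⊗ b ⊗ c ⊗ c)) ⊗ opp(h(g(l ⊗ l), g(c ⊗ j), opp(b) ⊗ opp(b) ⊗ opp(b) ⊗ opp(b)))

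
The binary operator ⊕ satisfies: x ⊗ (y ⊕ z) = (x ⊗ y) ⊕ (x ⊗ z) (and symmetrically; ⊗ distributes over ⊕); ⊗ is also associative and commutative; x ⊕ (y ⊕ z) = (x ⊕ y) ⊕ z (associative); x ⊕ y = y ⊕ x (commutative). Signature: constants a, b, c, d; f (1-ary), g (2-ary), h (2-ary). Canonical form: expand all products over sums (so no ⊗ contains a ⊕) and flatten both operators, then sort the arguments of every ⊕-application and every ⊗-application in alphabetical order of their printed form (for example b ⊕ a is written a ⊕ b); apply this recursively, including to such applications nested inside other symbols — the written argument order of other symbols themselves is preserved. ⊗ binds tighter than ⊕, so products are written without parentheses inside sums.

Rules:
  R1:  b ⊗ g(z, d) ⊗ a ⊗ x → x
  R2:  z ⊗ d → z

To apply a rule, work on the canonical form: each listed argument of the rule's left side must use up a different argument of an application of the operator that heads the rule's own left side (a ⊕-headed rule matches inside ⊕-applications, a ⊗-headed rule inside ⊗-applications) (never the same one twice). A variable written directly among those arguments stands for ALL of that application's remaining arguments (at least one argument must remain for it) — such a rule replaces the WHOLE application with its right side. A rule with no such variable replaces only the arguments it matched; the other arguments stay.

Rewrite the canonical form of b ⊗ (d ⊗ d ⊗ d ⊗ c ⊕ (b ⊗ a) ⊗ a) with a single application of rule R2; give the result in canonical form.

Answer: a ⊗ a ⊗ b ⊗ b ⊕ b ⊗ c ⊗ d ⊗ d

Derivation:
Canonical form:  a ⊗ a ⊗ b ⊗ b ⊕ b ⊗ c ⊗ d ⊗ d ⊗ d
Match R2:  consume d;  z := b ⊗ c ⊗ d ⊗ d
The extension variable absorbs all remaining arguments, so the whole application is rewritten.
Giving:  a ⊗ a ⊗ b ⊗ b ⊕ b ⊗ c ⊗ d ⊗ d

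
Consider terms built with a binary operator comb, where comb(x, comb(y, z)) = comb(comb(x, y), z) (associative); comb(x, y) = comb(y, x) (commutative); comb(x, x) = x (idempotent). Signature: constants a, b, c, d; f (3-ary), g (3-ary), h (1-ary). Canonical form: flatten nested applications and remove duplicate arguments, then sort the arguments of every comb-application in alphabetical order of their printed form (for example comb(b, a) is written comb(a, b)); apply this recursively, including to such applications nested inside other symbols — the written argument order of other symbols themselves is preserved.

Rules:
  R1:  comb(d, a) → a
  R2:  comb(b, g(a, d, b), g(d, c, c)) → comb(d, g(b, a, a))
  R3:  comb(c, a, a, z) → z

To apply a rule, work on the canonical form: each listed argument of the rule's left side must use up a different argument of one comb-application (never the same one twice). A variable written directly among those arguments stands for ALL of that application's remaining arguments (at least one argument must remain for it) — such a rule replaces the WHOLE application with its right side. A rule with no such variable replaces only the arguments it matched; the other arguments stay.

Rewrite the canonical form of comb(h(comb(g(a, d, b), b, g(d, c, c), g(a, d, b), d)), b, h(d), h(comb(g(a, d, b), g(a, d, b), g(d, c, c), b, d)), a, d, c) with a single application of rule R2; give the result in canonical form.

Canonical form:  comb(a, b, c, d, h(comb(b, d, g(a, d, b), g(d, c, c))), h(d))
Match R2:  consume b, g(a, d, b), g(d, c, c)
Result:  comb(a, b, c, d, h(comb(d, g(b, a, a))), h(d))

Answer: comb(a, b, c, d, h(comb(d, g(b, a, a))), h(d))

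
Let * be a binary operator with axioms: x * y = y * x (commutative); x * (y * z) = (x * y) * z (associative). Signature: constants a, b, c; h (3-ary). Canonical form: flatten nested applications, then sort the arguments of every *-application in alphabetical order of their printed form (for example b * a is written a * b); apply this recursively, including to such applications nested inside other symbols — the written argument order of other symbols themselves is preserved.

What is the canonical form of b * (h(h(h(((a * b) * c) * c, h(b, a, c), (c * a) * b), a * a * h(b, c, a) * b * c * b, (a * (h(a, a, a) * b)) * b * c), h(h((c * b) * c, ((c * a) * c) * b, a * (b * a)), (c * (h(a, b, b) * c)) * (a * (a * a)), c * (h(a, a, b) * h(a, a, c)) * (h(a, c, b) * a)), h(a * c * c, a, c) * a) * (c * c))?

Un-nest:  b * h(h(h(((a * b) * c) * c, h(b, a, c), (c * a) * b), a * a * h(b, c, a) * b * c * b, (a * (h(a, a, a) * b)) * b * c), h(h((c * b) * c, ((c * a) * c) * b, a * (b * a)), (c * (h(a, b, b) * c)) * (a * (a * a)), c * (h(a, a, b) * h(a, a, c)) * (h(a, c, b) * a)), h(a * c * c, a, c) * a) * c * c
Inside:  h(h(h(((a * b) * c) * c, h(b, a, c), (c * a) * b), a * a * h(b, c, a) * b * c * b, (a * (h(a, a, a) * b)) * b * c), h(h((c * b) * c, ((c * a) * c) * b, a * (b * a)), (c * (h(a, b, b) * c)) * (a * (a * a)), c * (h(a, a, b) * h(a, a, c)) * (h(a, c, b) * a)), h(a * c * c, a, c) * a)  →  h(h(h(a * b * c * c, h(b, a, c), a * b * c), a * a * b * b * c * h(b, c, a), a * b * b * c * h(a, a, a)), h(h(b * c * c, a * b * c * c, a * a * b), a * a * a * c * c * h(a, b, b), a * c * h(a, a, b) * h(a, a, c) * h(a, c, b)), a * h(a * c * c, a, c))
Sort arguments:  b * c * c * h(h(h(a * b * c * c, h(b, a, c), a * b * c), a * a * b * b * c * h(b, c, a), a * b * b * c * h(a, a, a)), h(h(b * c * c, a * b * c * c, a * a * b), a * a * a * c * c * h(a, b, b), a * c * h(a, a, b) * h(a, a, c) * h(a, c, b)), a * h(a * c * c, a, c))

Answer: b * c * c * h(h(h(a * b * c * c, h(b, a, c), a * b * c), a * a * b * b * c * h(b, c, a), a * b * b * c * h(a, a, a)), h(h(b * c * c, a * b * c * c, a * a * b), a * a * a * c * c * h(a, b, b), a * c * h(a, a, b) * h(a, a, c) * h(a, c, b)), a * h(a * c * c, a, c))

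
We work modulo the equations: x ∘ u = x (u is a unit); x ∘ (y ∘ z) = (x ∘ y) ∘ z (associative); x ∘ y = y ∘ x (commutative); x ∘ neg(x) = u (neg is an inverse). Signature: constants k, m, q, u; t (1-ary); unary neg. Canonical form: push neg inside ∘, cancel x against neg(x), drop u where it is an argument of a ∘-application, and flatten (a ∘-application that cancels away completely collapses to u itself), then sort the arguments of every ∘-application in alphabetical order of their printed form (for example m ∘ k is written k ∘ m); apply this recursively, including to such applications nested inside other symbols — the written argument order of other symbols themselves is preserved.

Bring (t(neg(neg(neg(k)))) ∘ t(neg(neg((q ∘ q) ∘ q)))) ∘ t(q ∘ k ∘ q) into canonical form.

Answer: t(k ∘ q ∘ q) ∘ t(neg(k)) ∘ t(q ∘ q ∘ q)

Derivation:
Push neg inside:  distribute neg over ∘ and collapse double neg
Collect:  t(neg(k)) ∘ t(q ∘ q ∘ q) ∘ t(k ∘ q ∘ q)
Sort:  t(k ∘ q ∘ q) ∘ t(neg(k)) ∘ t(q ∘ q ∘ q)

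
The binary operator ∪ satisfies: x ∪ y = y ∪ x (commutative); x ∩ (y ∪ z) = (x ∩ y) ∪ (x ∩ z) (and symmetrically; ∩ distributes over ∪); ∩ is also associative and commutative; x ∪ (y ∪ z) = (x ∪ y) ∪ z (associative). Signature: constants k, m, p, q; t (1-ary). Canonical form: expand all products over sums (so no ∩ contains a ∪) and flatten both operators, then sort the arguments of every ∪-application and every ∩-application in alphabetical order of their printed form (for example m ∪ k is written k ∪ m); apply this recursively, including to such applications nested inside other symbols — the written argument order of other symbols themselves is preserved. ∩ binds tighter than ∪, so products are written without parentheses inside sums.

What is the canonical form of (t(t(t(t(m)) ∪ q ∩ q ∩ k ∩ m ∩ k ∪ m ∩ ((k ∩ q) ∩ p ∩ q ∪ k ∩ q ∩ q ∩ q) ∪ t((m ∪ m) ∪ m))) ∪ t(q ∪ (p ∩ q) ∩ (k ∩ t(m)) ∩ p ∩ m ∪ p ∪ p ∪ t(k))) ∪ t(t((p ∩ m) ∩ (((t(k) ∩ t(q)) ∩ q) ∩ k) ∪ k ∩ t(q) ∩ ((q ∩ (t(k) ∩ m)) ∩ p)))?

Answer: t(k ∩ m ∩ p ∩ p ∩ q ∩ t(m) ∪ p ∪ p ∪ q ∪ t(k)) ∪ t(t(k ∩ k ∩ m ∩ q ∩ q ∪ k ∩ m ∩ p ∩ q ∩ q ∪ k ∩ m ∩ q ∩ q ∩ q ∪ t(m ∪ m ∪ m) ∪ t(t(m)))) ∪ t(t(k ∩ m ∩ p ∩ q ∩ t(k) ∩ t(q) ∪ k ∩ m ∩ p ∩ q ∩ t(k) ∩ t(q)))

Derivation:
Expand products over sums:  t(t(k ∩ k ∩ m ∩ q ∩ q ∪ k ∩ m ∩ p ∩ q ∩ q ∪ k ∩ m ∩ q ∩ q ∩ q ∪ t(m ∪ m ∪ m) ∪ t(t(m)))) ∪ t(k ∩ m ∩ p ∩ p ∩ q ∩ t(m) ∪ p ∪ p ∪ q ∪ t(k)) ∪ t(t(k ∩ m ∩ p ∩ q ∩ t(k) ∩ t(q) ∪ k ∩ m ∩ p ∩ q ∩ t(k) ∩ t(q)))
Sort arguments:  t(k ∩ m ∩ p ∩ p ∩ q ∩ t(m) ∪ p ∪ p ∪ q ∪ t(k)) ∪ t(t(k ∩ k ∩ m ∩ q ∩ q ∪ k ∩ m ∩ p ∩ q ∩ q ∪ k ∩ m ∩ q ∩ q ∩ q ∪ t(m ∪ m ∪ m) ∪ t(t(m)))) ∪ t(t(k ∩ m ∩ p ∩ q ∩ t(k) ∩ t(q) ∪ k ∩ m ∩ p ∩ q ∩ t(k) ∩ t(q)))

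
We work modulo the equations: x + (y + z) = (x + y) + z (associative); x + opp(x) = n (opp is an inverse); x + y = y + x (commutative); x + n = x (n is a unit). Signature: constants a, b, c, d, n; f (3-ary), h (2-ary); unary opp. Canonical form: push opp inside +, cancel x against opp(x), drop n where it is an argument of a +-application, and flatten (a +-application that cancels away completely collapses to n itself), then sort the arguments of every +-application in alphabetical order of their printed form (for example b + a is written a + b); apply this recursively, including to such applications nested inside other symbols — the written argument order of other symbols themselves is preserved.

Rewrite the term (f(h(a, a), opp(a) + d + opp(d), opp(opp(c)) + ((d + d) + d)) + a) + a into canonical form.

Push opp inside:  distribute opp over + and collapse double opp
Combine occurrences:  f(h(a, a), opp(a), c + d + d + d) + a + a
Sort arguments:  a + a + f(h(a, a), opp(a), c + d + d + d)

Answer: a + a + f(h(a, a), opp(a), c + d + d + d)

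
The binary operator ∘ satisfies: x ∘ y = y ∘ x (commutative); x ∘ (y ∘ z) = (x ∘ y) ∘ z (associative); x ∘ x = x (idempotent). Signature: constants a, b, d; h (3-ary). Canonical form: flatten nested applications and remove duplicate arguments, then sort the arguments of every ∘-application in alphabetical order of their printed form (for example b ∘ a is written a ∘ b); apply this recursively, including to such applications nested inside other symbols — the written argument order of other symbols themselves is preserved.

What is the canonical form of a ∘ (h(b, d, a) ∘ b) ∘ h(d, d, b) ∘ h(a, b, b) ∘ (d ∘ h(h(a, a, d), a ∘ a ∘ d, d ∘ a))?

Answer: a ∘ b ∘ d ∘ h(a, b, b) ∘ h(b, d, a) ∘ h(d, d, b) ∘ h(h(a, a, d), a ∘ d, a ∘ d)

Derivation:
Un-nest:  a ∘ h(b, d, a) ∘ b ∘ h(d, d, b) ∘ h(a, b, b) ∘ d ∘ h(h(a, a, d), a ∘ a ∘ d, d ∘ a)
Simplify inside:  h(h(a, a, d), a ∘ a ∘ d, d ∘ a)  →  h(h(a, a, d), a ∘ d, a ∘ d)
Order the arguments:  a ∘ b ∘ d ∘ h(a, b, b) ∘ h(b, d, a) ∘ h(d, d, b) ∘ h(h(a, a, d), a ∘ d, a ∘ d)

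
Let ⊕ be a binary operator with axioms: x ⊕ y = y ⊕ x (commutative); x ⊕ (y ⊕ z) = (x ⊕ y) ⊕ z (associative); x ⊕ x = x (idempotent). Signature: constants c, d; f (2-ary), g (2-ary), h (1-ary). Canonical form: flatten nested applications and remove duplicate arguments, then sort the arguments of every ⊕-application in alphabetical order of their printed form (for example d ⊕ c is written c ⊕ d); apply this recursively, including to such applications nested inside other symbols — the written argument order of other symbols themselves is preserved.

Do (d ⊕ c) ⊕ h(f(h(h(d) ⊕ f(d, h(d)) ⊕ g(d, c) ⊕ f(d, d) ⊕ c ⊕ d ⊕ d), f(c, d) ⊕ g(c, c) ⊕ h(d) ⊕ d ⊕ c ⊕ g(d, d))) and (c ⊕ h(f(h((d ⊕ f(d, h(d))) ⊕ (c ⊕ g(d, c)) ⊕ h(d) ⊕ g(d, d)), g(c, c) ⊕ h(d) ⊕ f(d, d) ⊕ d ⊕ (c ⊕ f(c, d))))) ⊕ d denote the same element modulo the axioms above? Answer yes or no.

Left:  (d ⊕ c) ⊕ h(f(h(h(d) ⊕ f(d, h(d)) ⊕ g(d, c) ⊕ f(d, d) ⊕ c ⊕ d ⊕ d), f(c, d) ⊕ g(c, c) ⊕ h(d) ⊕ d ⊕ c ⊕ g(d, d)))
  Flatten:  d ⊕ c ⊕ h(f(h(h(d) ⊕ f(d, h(d)) ⊕ g(d, c) ⊕ f(d, d) ⊕ c ⊕ d ⊕ d), f(c, d) ⊕ g(c, c) ⊕ h(d) ⊕ d ⊕ c ⊕ g(d, d)))
  Inside:  h(f(h(h(d) ⊕ f(d, h(d)) ⊕ g(d, c) ⊕ f(d, d) ⊕ c ⊕ d ⊕ d), f(c, d) ⊕ g(c, c) ⊕ h(d) ⊕ d ⊕ c ⊕ g(d, d)))  →  h(f(h(c ⊕ d ⊕ f(d, d) ⊕ f(d, h(d)) ⊕ g(d, c) ⊕ h(d)), c ⊕ d ⊕ f(c, d) ⊕ g(c, c) ⊕ g(d, d) ⊕ h(d)))
  Sort:  c ⊕ d ⊕ h(f(h(c ⊕ d ⊕ f(d, d) ⊕ f(d, h(d)) ⊕ g(d, c) ⊕ h(d)), c ⊕ d ⊕ f(c, d) ⊕ g(c, c) ⊕ g(d, d) ⊕ h(d)))
Right:  (c ⊕ h(f(h((d ⊕ f(d, h(d))) ⊕ (c ⊕ g(d, c)) ⊕ h(d) ⊕ g(d, d)), g(c, c) ⊕ h(d) ⊕ f(d, d) ⊕ d ⊕ (c ⊕ f(c, d))))) ⊕ d
  Flatten:  c ⊕ h(f(h((d ⊕ f(d, h(d))) ⊕ (c ⊕ g(d, c)) ⊕ h(d) ⊕ g(d, d)), g(c, c) ⊕ h(d) ⊕ f(d, d) ⊕ d ⊕ (c ⊕ f(c, d)))) ⊕ d
  Canonicalize subterm:  h(f(h((d ⊕ f(d, h(d))) ⊕ (c ⊕ g(d, c)) ⊕ h(d) ⊕ g(d, d)), g(c, c) ⊕ h(d) ⊕ f(d, d) ⊕ d ⊕ (c ⊕ f(c, d))))  →  h(f(h(c ⊕ d ⊕ f(d, h(d)) ⊕ g(d, c) ⊕ g(d, d) ⊕ h(d)), c ⊕ d ⊕ f(c, d) ⊕ f(d, d) ⊕ g(c, c) ⊕ h(d)))
  Order the arguments:  c ⊕ d ⊕ h(f(h(c ⊕ d ⊕ f(d, h(d)) ⊕ g(d, c) ⊕ g(d, d) ⊕ h(d)), c ⊕ d ⊕ f(c, d) ⊕ f(d, d) ⊕ g(c, c) ⊕ h(d)))

Answer: no — c ⊕ d ⊕ h(f(h(c ⊕ d ⊕ f(d, d) ⊕ f(d, h(d)) ⊕ g(d, c) ⊕ h(d)), c ⊕ d ⊕ f(c, d) ⊕ g(c, c) ⊕ g(d, d) ⊕ h(d))) vs c ⊕ d ⊕ h(f(h(c ⊕ d ⊕ f(d, h(d)) ⊕ g(d, c) ⊕ g(d, d) ⊕ h(d)), c ⊕ d ⊕ f(c, d) ⊕ f(d, d) ⊕ g(c, c) ⊕ h(d)))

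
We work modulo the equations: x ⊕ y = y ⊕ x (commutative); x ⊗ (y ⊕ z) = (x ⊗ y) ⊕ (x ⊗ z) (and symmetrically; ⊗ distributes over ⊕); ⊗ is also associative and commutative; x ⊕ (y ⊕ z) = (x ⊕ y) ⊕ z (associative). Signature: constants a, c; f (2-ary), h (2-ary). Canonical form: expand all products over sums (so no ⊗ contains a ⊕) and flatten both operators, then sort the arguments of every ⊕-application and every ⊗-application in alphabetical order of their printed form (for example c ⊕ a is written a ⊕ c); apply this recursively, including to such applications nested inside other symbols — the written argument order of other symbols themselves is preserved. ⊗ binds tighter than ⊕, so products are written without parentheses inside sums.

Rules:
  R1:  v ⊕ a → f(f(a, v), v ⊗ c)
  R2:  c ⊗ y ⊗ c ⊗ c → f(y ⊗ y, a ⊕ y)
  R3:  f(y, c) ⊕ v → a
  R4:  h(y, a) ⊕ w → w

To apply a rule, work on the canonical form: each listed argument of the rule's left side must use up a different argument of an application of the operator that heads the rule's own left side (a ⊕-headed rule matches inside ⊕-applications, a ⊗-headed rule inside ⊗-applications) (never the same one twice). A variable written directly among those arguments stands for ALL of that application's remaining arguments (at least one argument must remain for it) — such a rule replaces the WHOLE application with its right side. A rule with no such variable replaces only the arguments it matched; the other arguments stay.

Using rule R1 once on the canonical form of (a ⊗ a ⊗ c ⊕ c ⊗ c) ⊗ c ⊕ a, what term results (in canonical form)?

Canonical form:  a ⊕ a ⊗ a ⊗ c ⊗ c ⊕ c ⊗ c ⊗ c
Match R1:  consume a;  v := a ⊗ a ⊗ c ⊗ c ⊕ c ⊗ c ⊗ c
Every leftover argument binds to the variable; the entire application is replaced.
New term:  f(f(a, a ⊗ a ⊗ c ⊗ c ⊕ c ⊗ c ⊗ c), a ⊗ a ⊗ c ⊗ c ⊗ c ⊕ c ⊗ c ⊗ c ⊗ c)

Answer: f(f(a, a ⊗ a ⊗ c ⊗ c ⊕ c ⊗ c ⊗ c), a ⊗ a ⊗ c ⊗ c ⊗ c ⊕ c ⊗ c ⊗ c ⊗ c)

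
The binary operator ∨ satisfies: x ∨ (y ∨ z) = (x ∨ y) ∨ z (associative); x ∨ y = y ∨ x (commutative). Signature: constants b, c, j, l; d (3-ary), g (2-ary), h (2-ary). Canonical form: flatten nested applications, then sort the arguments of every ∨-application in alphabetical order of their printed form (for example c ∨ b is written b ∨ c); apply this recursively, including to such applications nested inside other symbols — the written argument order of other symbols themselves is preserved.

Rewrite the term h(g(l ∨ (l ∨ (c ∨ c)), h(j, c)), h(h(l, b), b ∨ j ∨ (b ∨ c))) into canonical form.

Focus inside:  l ∨ (l ∨ (c ∨ c))
Merge nested applications:  l ∨ l ∨ c ∨ c
Order the arguments:  c ∨ c ∨ l ∨ l
Reassemble:  h(g(c ∨ c ∨ l ∨ l, h(j, c)), h(h(l, b), b ∨ b ∨ c ∨ j))

Answer: h(g(c ∨ c ∨ l ∨ l, h(j, c)), h(h(l, b), b ∨ b ∨ c ∨ j))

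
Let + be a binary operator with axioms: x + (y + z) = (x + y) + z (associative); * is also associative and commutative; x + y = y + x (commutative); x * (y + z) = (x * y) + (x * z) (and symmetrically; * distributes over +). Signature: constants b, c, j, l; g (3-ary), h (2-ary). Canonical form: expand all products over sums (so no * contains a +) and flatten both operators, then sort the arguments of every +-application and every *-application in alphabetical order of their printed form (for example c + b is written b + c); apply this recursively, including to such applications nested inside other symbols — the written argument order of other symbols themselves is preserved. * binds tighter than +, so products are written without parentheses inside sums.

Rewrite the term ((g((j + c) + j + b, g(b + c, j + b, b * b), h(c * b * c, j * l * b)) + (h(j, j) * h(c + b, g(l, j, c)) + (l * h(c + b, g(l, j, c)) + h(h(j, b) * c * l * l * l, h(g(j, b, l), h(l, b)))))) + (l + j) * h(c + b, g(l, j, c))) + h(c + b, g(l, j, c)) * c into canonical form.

Answer: c * h(b + c, g(l, j, c)) + g(b + c + j + j, g(b + c, b + j, b * b), h(b * c * c, b * j * l)) + h(b + c, g(l, j, c)) * h(j, j) + h(b + c, g(l, j, c)) * j + h(b + c, g(l, j, c)) * l + h(b + c, g(l, j, c)) * l + h(c * h(j, b) * l * l * l, h(g(j, b, l), h(l, b)))

Derivation:
Distribute:  g(b + c + j + j, g(b + c, b + j, b * b), h(b * c * c, b * j * l)) + h(b + c, g(l, j, c)) * h(j, j) + h(b + c, g(l, j, c)) * l + h(c * h(j, b) * l * l * l, h(g(j, b, l), h(l, b))) + h(b + c, g(l, j, c)) * l + h(b + c, g(l, j, c)) * j + c * h(b + c, g(l, j, c))
Sort arguments:  c * h(b + c, g(l, j, c)) + g(b + c + j + j, g(b + c, b + j, b * b), h(b * c * c, b * j * l)) + h(b + c, g(l, j, c)) * h(j, j) + h(b + c, g(l, j, c)) * j + h(b + c, g(l, j, c)) * l + h(b + c, g(l, j, c)) * l + h(c * h(j, b) * l * l * l, h(g(j, b, l), h(l, b)))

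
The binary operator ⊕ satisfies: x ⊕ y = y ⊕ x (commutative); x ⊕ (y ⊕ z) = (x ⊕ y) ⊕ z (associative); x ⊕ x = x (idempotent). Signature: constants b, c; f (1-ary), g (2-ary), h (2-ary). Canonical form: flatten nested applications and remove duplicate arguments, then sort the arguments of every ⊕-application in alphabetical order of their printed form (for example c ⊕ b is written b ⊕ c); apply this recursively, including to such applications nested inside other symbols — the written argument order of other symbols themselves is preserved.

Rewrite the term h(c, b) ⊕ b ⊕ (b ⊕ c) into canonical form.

Merge nested applications:  h(c, b) ⊕ b ⊕ b ⊕ c
Drop duplicates:  drop duplicate b
Order the arguments:  b ⊕ c ⊕ h(c, b)

Answer: b ⊕ c ⊕ h(c, b)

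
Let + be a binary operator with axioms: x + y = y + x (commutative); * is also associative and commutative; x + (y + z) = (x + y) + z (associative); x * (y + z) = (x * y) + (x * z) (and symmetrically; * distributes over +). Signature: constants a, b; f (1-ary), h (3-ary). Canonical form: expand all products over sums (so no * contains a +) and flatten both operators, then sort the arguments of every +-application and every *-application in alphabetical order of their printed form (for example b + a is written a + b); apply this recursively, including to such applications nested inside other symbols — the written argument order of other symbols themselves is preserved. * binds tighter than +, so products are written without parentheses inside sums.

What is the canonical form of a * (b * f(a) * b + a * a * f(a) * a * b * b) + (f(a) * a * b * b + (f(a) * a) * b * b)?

Answer: a * a * a * a * b * b * f(a) + a * b * b * f(a) + a * b * b * f(a) + a * b * b * f(a)

Derivation:
Expand products over sums:  a * b * b * f(a) + a * a * a * a * b * b * f(a) + a * b * b * f(a) + a * b * b * f(a)
Sort:  a * a * a * a * b * b * f(a) + a * b * b * f(a) + a * b * b * f(a) + a * b * b * f(a)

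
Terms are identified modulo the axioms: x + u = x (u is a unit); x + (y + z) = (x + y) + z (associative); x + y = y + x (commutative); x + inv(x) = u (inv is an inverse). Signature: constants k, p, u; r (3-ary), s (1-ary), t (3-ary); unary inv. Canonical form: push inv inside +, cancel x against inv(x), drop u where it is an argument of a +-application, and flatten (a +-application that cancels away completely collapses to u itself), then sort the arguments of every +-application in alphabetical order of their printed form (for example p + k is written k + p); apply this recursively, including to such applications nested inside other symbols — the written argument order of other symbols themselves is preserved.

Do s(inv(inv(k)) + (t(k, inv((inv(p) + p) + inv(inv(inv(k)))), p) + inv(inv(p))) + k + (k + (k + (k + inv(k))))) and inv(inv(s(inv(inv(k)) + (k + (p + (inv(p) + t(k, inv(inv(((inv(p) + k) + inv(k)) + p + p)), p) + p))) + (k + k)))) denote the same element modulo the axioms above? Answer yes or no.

Left:  s(inv(inv(k)) + (t(k, inv((inv(p) + p) + inv(inv(inv(k)))), p) + inv(inv(p))) + k + (k + (k + (k + inv(k)))))
  Work inside:  inv(inv(k)) + (t(k, inv((inv(p) + p) + inv(inv(inv(k)))), p) + inv(inv(p))) + k + (k + (k + (k + inv(k))))
  Push inv inside:  distribute inv over + and collapse double inv
  Collect terms:  k + k + k + k + t(k, k, p) + p
  Sort arguments:  k + k + k + k + p + t(k, k, p)
  Put back:  s(k + k + k + k + p + t(k, k, p))
Right:  inv(inv(s(inv(inv(k)) + (k + (p + (inv(p) + t(k, inv(inv(((inv(p) + k) + inv(k)) + p + p)), p) + p))) + (k + k))))
  Push inv inside:  distribute inv over + and collapse double inv
  Collect terms:  s(k + k + k + k + p + t(k, p, p))

Answer: no — s(k + k + k + k + p + t(k, k, p)) vs s(k + k + k + k + p + t(k, p, p))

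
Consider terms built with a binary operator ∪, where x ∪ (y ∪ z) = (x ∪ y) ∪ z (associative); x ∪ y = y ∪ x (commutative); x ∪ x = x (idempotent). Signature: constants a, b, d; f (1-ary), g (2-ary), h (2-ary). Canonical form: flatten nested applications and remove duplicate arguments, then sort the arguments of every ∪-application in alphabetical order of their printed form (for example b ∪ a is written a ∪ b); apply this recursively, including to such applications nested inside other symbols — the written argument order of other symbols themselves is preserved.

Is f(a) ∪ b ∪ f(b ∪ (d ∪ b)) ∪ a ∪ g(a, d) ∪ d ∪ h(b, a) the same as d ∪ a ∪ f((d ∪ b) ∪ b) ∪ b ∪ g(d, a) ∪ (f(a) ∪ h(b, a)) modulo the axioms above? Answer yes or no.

Answer: no — a ∪ b ∪ d ∪ f(a) ∪ f(b ∪ d) ∪ g(a, d) ∪ h(b, a) vs a ∪ b ∪ d ∪ f(a) ∪ f(b ∪ d) ∪ g(d, a) ∪ h(b, a)

Derivation:
Left:  f(a) ∪ b ∪ f(b ∪ (d ∪ b)) ∪ a ∪ g(a, d) ∪ d ∪ h(b, a)
  Inside:  f(b ∪ (d ∪ b))  →  f(b ∪ d)
  Sort arguments:  a ∪ b ∪ d ∪ f(a) ∪ f(b ∪ d) ∪ g(a, d) ∪ h(b, a)
Right:  d ∪ a ∪ f((d ∪ b) ∪ b) ∪ b ∪ g(d, a) ∪ (f(a) ∪ h(b, a))
  Merge nested applications:  d ∪ a ∪ f((d ∪ b) ∪ b) ∪ b ∪ g(d, a) ∪ f(a) ∪ h(b, a)
  Inside:  f((d ∪ b) ∪ b)  →  f(b ∪ d)
  Order the arguments:  a ∪ b ∪ d ∪ f(a) ∪ f(b ∪ d) ∪ g(d, a) ∪ h(b, a)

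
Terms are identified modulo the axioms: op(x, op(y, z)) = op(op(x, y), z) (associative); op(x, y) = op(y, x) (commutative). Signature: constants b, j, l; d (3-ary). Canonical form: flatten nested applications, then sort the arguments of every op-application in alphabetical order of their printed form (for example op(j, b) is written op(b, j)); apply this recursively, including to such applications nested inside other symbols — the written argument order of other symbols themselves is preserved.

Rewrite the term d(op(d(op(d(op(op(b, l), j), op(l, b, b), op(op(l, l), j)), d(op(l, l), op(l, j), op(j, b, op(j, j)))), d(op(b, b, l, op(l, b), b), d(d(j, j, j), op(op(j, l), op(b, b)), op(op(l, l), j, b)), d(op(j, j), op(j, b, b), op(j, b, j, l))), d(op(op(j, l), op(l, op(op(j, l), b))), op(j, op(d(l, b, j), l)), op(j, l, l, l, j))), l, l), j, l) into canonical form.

Descend into:  op(d(op(d(op(op(b, l), j), op(l, b, b), op(op(l, l), j)), d(op(l, l), op(l, j), op(j, b, op(j, j)))), d(op(b, b, l, op(l, b), b), d(d(j, j, j), op(op(j, l), op(b, b)), op(op(l, l), j, b)), d(op(j, j), op(j, b, b), op(j, b, j, l))), d(op(op(j, l), op(l, op(op(j, l), b))), op(j, op(d(l, b, j), l)), op(j, l, l, l, j))), l, l)
Canonicalize subterm:  d(op(d(op(op(b, l), j), op(l, b, b), op(op(l, l), j)), d(op(l, l), op(l, j), op(j, b, op(j, j)))), d(op(b, b, l, op(l, b), b), d(d(j, j, j), op(op(j, l), op(b, b)), op(op(l, l), j, b)), d(op(j, j), op(j, b, b), op(j, b, j, l))), d(op(op(j, l), op(l, op(op(j, l), b))), op(j, op(d(l, b, j), l)), op(j, l, l, l, j)))  →  d(op(d(op(b, j, l), op(b, b, l), op(j, l, l)), d(op(l, l), op(j, l), op(b, j, j, j))), d(op(b, b, b, b, l, l), d(d(j, j, j), op(b, b, j, l), op(b, j, l, l)), d(op(j, j), op(b, b, j), op(b, j, j, l))), d(op(b, j, j, l, l, l), op(d(l, b, j), j, l), op(j, j, l, l, l)))
Sort:  op(d(op(d(op(b, j, l), op(b, b, l), op(j, l, l)), d(op(l, l), op(j, l), op(b, j, j, j))), d(op(b, b, b, b, l, l), d(d(j, j, j), op(b, b, j, l), op(b, j, l, l)), d(op(j, j), op(b, b, j), op(b, j, j, l))), d(op(b, j, j, l, l, l), op(d(l, b, j), j, l), op(j, j, l, l, l))), l, l)
Put back:  d(op(d(op(d(op(b, j, l), op(b, b, l), op(j, l, l)), d(op(l, l), op(j, l), op(b, j, j, j))), d(op(b, b, b, b, l, l), d(d(j, j, j), op(b, b, j, l), op(b, j, l, l)), d(op(j, j), op(b, b, j), op(b, j, j, l))), d(op(b, j, j, l, l, l), op(d(l, b, j), j, l), op(j, j, l, l, l))), l, l), j, l)

Answer: d(op(d(op(d(op(b, j, l), op(b, b, l), op(j, l, l)), d(op(l, l), op(j, l), op(b, j, j, j))), d(op(b, b, b, b, l, l), d(d(j, j, j), op(b, b, j, l), op(b, j, l, l)), d(op(j, j), op(b, b, j), op(b, j, j, l))), d(op(b, j, j, l, l, l), op(d(l, b, j), j, l), op(j, j, l, l, l))), l, l), j, l)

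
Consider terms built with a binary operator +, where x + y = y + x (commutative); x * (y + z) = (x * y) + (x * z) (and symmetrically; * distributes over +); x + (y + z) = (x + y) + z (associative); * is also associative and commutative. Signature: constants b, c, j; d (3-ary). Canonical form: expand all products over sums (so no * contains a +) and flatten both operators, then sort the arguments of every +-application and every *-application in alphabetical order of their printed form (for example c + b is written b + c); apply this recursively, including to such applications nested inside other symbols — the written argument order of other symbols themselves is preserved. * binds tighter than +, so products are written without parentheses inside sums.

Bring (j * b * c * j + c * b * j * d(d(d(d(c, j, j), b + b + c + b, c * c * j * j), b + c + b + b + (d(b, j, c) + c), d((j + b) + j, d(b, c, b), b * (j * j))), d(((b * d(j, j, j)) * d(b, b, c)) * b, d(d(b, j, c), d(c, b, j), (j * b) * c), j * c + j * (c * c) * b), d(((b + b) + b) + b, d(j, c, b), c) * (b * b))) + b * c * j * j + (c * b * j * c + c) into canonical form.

Un-nest:  b * c * j * j + b * c * d(d(d(d(c, j, j), b + b + b + c, c * c * j * j), b + b + b + c + c + d(b, j, c), d(b + j + j, d(b, c, b), b * j * j)), d(b * b * d(b, b, c) * d(j, j, j), d(d(b, j, c), d(c, b, j), b * c * j), b * c * c * j + c * j), b * b * d(b + b + b + b, d(j, c, b), c)) * j + b * c * j * j + b * c * c * j + c
Order the arguments:  b * c * c * j + b * c * d(d(d(d(c, j, j), b + b + b + c, c * c * j * j), b + b + b + c + c + d(b, j, c), d(b + j + j, d(b, c, b), b * j * j)), d(b * b * d(b, b, c) * d(j, j, j), d(d(b, j, c), d(c, b, j), b * c * j), b * c * c * j + c * j), b * b * d(b + b + b + b, d(j, c, b), c)) * j + b * c * j * j + b * c * j * j + c

Answer: b * c * c * j + b * c * d(d(d(d(c, j, j), b + b + b + c, c * c * j * j), b + b + b + c + c + d(b, j, c), d(b + j + j, d(b, c, b), b * j * j)), d(b * b * d(b, b, c) * d(j, j, j), d(d(b, j, c), d(c, b, j), b * c * j), b * c * c * j + c * j), b * b * d(b + b + b + b, d(j, c, b), c)) * j + b * c * j * j + b * c * j * j + c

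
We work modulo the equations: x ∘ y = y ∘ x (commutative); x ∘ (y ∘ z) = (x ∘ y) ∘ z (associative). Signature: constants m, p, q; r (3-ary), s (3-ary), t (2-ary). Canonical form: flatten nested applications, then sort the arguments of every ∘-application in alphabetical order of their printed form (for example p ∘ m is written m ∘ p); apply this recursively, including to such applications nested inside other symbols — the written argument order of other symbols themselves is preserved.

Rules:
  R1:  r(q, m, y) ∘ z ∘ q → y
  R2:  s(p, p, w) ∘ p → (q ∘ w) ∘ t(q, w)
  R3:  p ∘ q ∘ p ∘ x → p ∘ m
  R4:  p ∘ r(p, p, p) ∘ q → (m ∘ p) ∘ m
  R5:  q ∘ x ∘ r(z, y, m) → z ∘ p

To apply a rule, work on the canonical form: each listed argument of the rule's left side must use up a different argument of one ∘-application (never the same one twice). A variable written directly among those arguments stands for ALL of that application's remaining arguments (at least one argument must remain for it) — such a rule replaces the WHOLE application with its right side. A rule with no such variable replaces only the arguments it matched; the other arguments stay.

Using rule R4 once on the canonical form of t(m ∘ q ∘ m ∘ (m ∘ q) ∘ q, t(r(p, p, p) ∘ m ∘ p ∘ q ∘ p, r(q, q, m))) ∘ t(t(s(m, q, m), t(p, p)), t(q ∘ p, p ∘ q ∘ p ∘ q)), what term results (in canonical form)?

Answer: t(m ∘ m ∘ m ∘ q ∘ q ∘ q, t(m ∘ m ∘ m ∘ p ∘ p, r(q, q, m))) ∘ t(t(s(m, q, m), t(p, p)), t(p ∘ q, p ∘ p ∘ q ∘ q))

Derivation:
Canonical form:  t(m ∘ m ∘ m ∘ q ∘ q ∘ q, t(m ∘ p ∘ p ∘ q ∘ r(p, p, p), r(q, q, m))) ∘ t(t(s(m, q, m), t(p, p)), t(p ∘ q, p ∘ p ∘ q ∘ q))
R4 matches:  uses p, q, r(p, p, p)
Giving:  t(m ∘ m ∘ m ∘ q ∘ q ∘ q, t(m ∘ m ∘ m ∘ p ∘ p, r(q, q, m))) ∘ t(t(s(m, q, m), t(p, p)), t(p ∘ q, p ∘ p ∘ q ∘ q))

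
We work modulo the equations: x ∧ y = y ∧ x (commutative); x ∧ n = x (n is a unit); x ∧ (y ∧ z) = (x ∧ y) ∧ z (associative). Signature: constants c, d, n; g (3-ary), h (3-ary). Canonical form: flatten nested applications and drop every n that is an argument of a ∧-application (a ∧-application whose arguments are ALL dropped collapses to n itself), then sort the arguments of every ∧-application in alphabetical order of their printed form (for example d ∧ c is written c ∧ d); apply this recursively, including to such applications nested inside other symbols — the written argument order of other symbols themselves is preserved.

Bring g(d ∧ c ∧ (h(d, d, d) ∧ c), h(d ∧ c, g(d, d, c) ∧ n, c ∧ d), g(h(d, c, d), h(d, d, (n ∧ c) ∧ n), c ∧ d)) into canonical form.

Descend into:  d ∧ c ∧ (h(d, d, d) ∧ c)
Flatten:  d ∧ c ∧ h(d, d, d) ∧ c
Sort arguments:  c ∧ c ∧ d ∧ h(d, d, d)
Rebuild:  g(c ∧ c ∧ d ∧ h(d, d, d), h(c ∧ d, g(d, d, c), c ∧ d), g(h(d, c, d), h(d, d, c), c ∧ d))

Answer: g(c ∧ c ∧ d ∧ h(d, d, d), h(c ∧ d, g(d, d, c), c ∧ d), g(h(d, c, d), h(d, d, c), c ∧ d))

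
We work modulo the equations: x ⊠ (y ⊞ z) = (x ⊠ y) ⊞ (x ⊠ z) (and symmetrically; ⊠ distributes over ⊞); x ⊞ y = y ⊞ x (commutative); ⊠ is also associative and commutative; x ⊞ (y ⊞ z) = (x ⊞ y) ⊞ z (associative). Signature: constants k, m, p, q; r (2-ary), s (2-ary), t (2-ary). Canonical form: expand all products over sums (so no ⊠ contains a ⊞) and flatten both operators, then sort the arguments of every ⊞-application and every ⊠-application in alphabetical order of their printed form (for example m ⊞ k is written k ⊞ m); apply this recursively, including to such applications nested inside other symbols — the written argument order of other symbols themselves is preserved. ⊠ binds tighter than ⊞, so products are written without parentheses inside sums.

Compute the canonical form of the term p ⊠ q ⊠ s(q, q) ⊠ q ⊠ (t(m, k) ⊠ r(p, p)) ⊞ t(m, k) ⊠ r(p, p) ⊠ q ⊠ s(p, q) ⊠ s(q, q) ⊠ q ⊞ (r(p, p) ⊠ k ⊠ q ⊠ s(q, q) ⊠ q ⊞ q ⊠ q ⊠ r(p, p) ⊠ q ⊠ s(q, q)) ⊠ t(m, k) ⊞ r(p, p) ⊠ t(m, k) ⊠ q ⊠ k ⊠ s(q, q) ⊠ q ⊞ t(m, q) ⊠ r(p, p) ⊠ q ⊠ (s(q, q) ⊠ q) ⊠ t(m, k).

Answer: k ⊠ q ⊠ q ⊠ r(p, p) ⊠ s(q, q) ⊠ t(m, k) ⊞ k ⊠ q ⊠ q ⊠ r(p, p) ⊠ s(q, q) ⊠ t(m, k) ⊞ p ⊠ q ⊠ q ⊠ r(p, p) ⊠ s(q, q) ⊠ t(m, k) ⊞ q ⊠ q ⊠ q ⊠ r(p, p) ⊠ s(q, q) ⊠ t(m, k) ⊞ q ⊠ q ⊠ r(p, p) ⊠ s(p, q) ⊠ s(q, q) ⊠ t(m, k) ⊞ q ⊠ q ⊠ r(p, p) ⊠ s(q, q) ⊠ t(m, k) ⊠ t(m, q)

Derivation:
Expand:  p ⊠ q ⊠ q ⊠ r(p, p) ⊠ s(q, q) ⊠ t(m, k) ⊞ q ⊠ q ⊠ r(p, p) ⊠ s(p, q) ⊠ s(q, q) ⊠ t(m, k) ⊞ k ⊠ q ⊠ q ⊠ r(p, p) ⊠ s(q, q) ⊠ t(m, k) ⊞ q ⊠ q ⊠ q ⊠ r(p, p) ⊠ s(q, q) ⊠ t(m, k) ⊞ k ⊠ q ⊠ q ⊠ r(p, p) ⊠ s(q, q) ⊠ t(m, k) ⊞ q ⊠ q ⊠ r(p, p) ⊠ s(q, q) ⊠ t(m, k) ⊠ t(m, q)
Sort:  k ⊠ q ⊠ q ⊠ r(p, p) ⊠ s(q, q) ⊠ t(m, k) ⊞ k ⊠ q ⊠ q ⊠ r(p, p) ⊠ s(q, q) ⊠ t(m, k) ⊞ p ⊠ q ⊠ q ⊠ r(p, p) ⊠ s(q, q) ⊠ t(m, k) ⊞ q ⊠ q ⊠ q ⊠ r(p, p) ⊠ s(q, q) ⊠ t(m, k) ⊞ q ⊠ q ⊠ r(p, p) ⊠ s(p, q) ⊠ s(q, q) ⊠ t(m, k) ⊞ q ⊠ q ⊠ r(p, p) ⊠ s(q, q) ⊠ t(m, k) ⊠ t(m, q)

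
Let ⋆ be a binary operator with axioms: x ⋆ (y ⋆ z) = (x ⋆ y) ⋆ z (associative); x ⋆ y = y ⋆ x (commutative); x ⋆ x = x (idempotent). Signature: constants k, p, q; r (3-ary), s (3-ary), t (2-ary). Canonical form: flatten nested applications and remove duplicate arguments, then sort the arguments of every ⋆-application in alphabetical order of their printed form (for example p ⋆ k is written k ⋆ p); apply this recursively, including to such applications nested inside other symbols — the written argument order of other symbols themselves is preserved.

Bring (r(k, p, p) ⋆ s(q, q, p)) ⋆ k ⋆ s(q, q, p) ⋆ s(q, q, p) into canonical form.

Answer: k ⋆ r(k, p, p) ⋆ s(q, q, p)

Derivation:
Merge nested applications:  r(k, p, p) ⋆ s(q, q, p) ⋆ k ⋆ s(q, q, p) ⋆ s(q, q, p)
Deduplicate:  drop duplicate s(q, q, p), s(q, q, p)
Order the arguments:  k ⋆ r(k, p, p) ⋆ s(q, q, p)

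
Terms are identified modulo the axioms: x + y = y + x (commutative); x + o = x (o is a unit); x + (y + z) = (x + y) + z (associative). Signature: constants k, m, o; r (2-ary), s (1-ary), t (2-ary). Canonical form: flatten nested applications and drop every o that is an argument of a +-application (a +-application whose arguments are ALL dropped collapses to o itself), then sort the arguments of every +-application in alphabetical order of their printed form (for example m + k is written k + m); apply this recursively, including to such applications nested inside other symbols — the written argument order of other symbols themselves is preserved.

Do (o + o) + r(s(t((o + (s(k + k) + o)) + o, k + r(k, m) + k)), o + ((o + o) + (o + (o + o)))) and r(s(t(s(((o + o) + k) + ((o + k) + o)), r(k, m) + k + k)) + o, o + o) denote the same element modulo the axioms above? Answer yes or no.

Answer: yes — both canonical forms are r(s(t(s(k + k), k + k + r(k, m))), o)

Derivation:
Left:  (o + o) + r(s(t((o + (s(k + k) + o)) + o, k + r(k, m) + k)), o + ((o + o) + (o + (o + o))))
  Merge nested applications:  o + o + r(s(t((o + (s(k + k) + o)) + o, k + r(k, m) + k)), o + ((o + o) + (o + (o + o))))
  Simplify inside:  r(s(t((o + (s(k + k) + o)) + o, k + r(k, m) + k)), o + ((o + o) + (o + (o + o))))  →  r(s(t(s(k + k), k + k + r(k, m))), o)
  Unit:  drop o (×2)
  Sort arguments:  r(s(t(s(k + k), k + k + r(k, m))), o)
Right:  r(s(t(s(((o + o) + k) + ((o + k) + o)), r(k, m) + k + k)) + o, o + o)
  Focus inside:  s(t(s(((o + o) + k) + ((o + k) + o)), r(k, m) + k + k)) + o
  Simplify inside:  s(t(s(((o + o) + k) + ((o + k) + o)), r(k, m) + k + k))  →  s(t(s(k + k), k + k + r(k, m)))
  Unit:  drop o
  Order the arguments:  s(t(s(k + k), k + k + r(k, m)))
  Rebuild:  r(s(t(s(k + k), k + k + r(k, m))), o)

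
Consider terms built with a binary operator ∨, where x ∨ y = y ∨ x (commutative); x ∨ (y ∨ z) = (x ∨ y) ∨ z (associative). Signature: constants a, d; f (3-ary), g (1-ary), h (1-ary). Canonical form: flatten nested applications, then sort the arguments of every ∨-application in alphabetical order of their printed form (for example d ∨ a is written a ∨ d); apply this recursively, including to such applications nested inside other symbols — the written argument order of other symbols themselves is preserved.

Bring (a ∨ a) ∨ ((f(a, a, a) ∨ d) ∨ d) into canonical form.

Answer: a ∨ a ∨ d ∨ d ∨ f(a, a, a)

Derivation:
Merge nested applications:  a ∨ a ∨ f(a, a, a) ∨ d ∨ d
Sort:  a ∨ a ∨ d ∨ d ∨ f(a, a, a)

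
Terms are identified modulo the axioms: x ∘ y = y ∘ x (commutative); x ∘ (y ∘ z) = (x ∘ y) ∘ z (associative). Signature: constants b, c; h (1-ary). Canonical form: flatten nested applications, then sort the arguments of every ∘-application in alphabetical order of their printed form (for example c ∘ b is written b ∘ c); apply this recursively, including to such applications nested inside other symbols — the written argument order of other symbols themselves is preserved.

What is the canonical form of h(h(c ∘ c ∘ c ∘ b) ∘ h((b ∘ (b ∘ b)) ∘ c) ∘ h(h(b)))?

Work inside:  h(c ∘ c ∘ c ∘ b) ∘ h((b ∘ (b ∘ b)) ∘ c) ∘ h(h(b))
Canonicalize subterm:  h(c ∘ c ∘ c ∘ b)  →  h(b ∘ c ∘ c ∘ c)
Simplify inside:  h((b ∘ (b ∘ b)) ∘ c)  →  h(b ∘ b ∘ b ∘ c)
Sort:  h(b ∘ b ∘ b ∘ c) ∘ h(b ∘ c ∘ c ∘ c) ∘ h(h(b))
Reassemble:  h(h(b ∘ b ∘ b ∘ c) ∘ h(b ∘ c ∘ c ∘ c) ∘ h(h(b)))

Answer: h(h(b ∘ b ∘ b ∘ c) ∘ h(b ∘ c ∘ c ∘ c) ∘ h(h(b)))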